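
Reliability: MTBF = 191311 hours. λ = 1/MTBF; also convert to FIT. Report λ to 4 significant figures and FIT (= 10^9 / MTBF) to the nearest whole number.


Formula: λ = 1 / MTBF; FIT = λ × 1e9 = 1e9 / MTBF
λ = 1 / 191311 ≈ 5.227e-06 failures/hour
FIT = 1e9 / 191311 ≈ 5227 failures per 1e9 hours (nearest whole number)

λ = 5.227e-06 /h, FIT = 5227


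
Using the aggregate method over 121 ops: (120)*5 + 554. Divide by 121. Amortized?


Formula: Amortized cost = Total cost / Operations
Total cost = (120 * 5) + (1 * 554)
Total cost = 600 + 554 = 1154
Amortized = 1154 / 121 = 9.5372

9.5372


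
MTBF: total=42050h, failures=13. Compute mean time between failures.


Formula: MTBF = Total operating time / Number of failures
MTBF = 42050 / 13
MTBF = 3234.62 hours

3234.62 hours


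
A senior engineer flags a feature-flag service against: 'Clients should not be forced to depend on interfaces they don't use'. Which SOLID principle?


This describes the Interface Segregation Principle (ISP)

Interface Segregation Principle (ISP)


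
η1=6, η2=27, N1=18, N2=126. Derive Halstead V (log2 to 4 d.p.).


Formula: V = N * log2(η), where N = N1 + N2 and η = η1 + η2
η = 6 + 27 = 33
N = 18 + 126 = 144
log2(33) ≈ 5.0444
V = 144 * 5.0444 = 726.39

726.39


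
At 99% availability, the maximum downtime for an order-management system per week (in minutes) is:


Formula: allowed downtime = period * (100 - SLA) / 100
Period (week) = 10080 minutes
Unavailability fraction = (100 - 99.0) / 100
Allowed downtime = 10080 * (100 - 99.0) / 100
Allowed downtime = 100.8 minutes

100.8 minutes


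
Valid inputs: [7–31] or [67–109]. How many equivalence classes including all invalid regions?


Valid ranges: [7,31] and [67,109]
Class 1: x < 7 — invalid
Class 2: 7 ≤ x ≤ 31 — valid
Class 3: 31 < x < 67 — invalid (gap between ranges)
Class 4: 67 ≤ x ≤ 109 — valid
Class 5: x > 109 — invalid
Total equivalence classes: 5

5 equivalence classes


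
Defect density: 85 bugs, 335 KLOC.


Defect density = defects / KLOC
Defect density = 85 / 335
Defect density = 0.254 defects/KLOC

0.254 defects/KLOC


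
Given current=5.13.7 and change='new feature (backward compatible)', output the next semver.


Current: 5.13.7
Change category: 'new feature (backward compatible)' → minor bump
SemVer rule: minor bump → increment MINOR, reset PATCH to 0 (MAJOR unchanged)
New: 5.14.0

5.14.0


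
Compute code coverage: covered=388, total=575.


Coverage = covered / total * 100
Coverage = 388 / 575 * 100
Coverage = 67.48%

67.48%


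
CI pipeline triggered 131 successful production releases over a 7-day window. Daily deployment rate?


Formula: deployments per day = releases / days
= 131 / 7
= 18.714 deploys/day
(equivalently, 131.0 deploys/week)

18.714 deploys/day


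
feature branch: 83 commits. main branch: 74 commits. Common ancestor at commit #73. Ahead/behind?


Common ancestor: commit #73
feature commits after divergence: 83 - 73 = 10
main commits after divergence: 74 - 73 = 1
feature is 10 commits ahead of main
main is 1 commits ahead of feature

feature ahead: 10, main ahead: 1


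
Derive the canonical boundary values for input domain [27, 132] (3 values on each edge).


Range: [27, 132]
Boundaries: just below min, min, min+1, max-1, max, just above max
Values: [26, 27, 28, 131, 132, 133]

[26, 27, 28, 131, 132, 133]


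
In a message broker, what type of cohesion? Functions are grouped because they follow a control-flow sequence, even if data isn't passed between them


Reasoning: Grouped by order of execution within a routine, not by data flow
Type: Procedural cohesion

Procedural cohesion


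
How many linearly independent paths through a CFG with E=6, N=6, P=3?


Formula: V(G) = E - N + 2P
V(G) = 6 - 6 + 2*3
V(G) = 0 + 6
V(G) = 6

6


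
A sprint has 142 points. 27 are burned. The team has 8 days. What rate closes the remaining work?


Formula: Required rate = Remaining points / Days left
Remaining = 142 - 27 = 115 points
Required rate = 115 / 8 = 14.38 points/day

14.38 points/day


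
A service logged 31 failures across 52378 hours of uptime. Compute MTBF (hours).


Formula: MTBF = Total operating time / Number of failures
MTBF = 52378 / 31
MTBF = 1689.61 hours

1689.61 hours


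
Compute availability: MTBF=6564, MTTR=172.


Availability = MTBF / (MTBF + MTTR)
Availability = 6564 / (6564 + 172)
Availability = 6564 / 6736
Availability = 97.4466%

97.4466%


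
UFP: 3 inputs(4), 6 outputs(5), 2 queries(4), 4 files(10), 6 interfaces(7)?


UFP = EI*4 + EO*5 + EQ*4 + ILF*10 + EIF*7
UFP = 3*4 + 6*5 + 2*4 + 4*10 + 6*7
UFP = 12 + 30 + 8 + 40 + 42
UFP = 132

132


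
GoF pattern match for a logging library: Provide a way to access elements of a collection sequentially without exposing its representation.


This matches the Iterator pattern

Iterator


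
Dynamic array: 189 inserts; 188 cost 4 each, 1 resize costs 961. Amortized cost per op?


Formula: Amortized cost = Total cost / Operations
Total cost = (188 * 4) + (1 * 961)
Total cost = 752 + 961 = 1713
Amortized = 1713 / 189 = 9.0635

9.0635


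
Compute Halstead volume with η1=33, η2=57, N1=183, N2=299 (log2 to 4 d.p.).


Formula: V = N * log2(η), where N = N1 + N2 and η = η1 + η2
η = 33 + 57 = 90
N = 183 + 299 = 482
log2(90) ≈ 6.4919
V = 482 * 6.4919 = 3129.10

3129.10


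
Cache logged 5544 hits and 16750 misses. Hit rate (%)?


Formula: hit rate = hits / (hits + misses) * 100
hit rate = 5544 / (5544 + 16750) * 100
hit rate = 5544 / 22294 * 100
hit rate = 24.87%

24.87%


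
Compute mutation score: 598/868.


Mutation score = killed / total * 100
Mutation score = 598 / 868 * 100
Mutation score = 68.89%

68.89%


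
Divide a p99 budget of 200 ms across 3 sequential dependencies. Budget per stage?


Formula: per_stage = total_budget / stages
per_stage = 200 / 3
per_stage = 66.67 ms

66.67 ms


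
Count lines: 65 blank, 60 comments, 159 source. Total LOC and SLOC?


Total LOC = blank + comment + code
Total LOC = 65 + 60 + 159 = 284
SLOC (source only) = code = 159

Total LOC: 284, SLOC: 159


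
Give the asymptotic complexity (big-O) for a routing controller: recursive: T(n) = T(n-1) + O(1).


Reasoning: linear recursion with constant work per frame
Complexity: O(n)

O(n)


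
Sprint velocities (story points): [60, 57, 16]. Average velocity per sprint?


Formula: Avg velocity = Total points / Number of sprints
Points: [60, 57, 16]
Sum = 60 + 57 + 16 = 133
Avg velocity = 133 / 3 = 44.33 points/sprint

44.33 points/sprint


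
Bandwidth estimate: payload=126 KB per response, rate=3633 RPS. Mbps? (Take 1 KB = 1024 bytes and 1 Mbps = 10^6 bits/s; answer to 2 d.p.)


Formula: Mbps = payload_bytes * RPS * 8 / 1e6
Payload per request = 126 KB = 126 * 1024 = 129024 bytes
Total bytes/sec = 129024 * 3633 = 468744192
Total bits/sec = 468744192 * 8 = 3749953536
Mbps = 3749953536 / 1e6 = 3749.95

3749.95 Mbps


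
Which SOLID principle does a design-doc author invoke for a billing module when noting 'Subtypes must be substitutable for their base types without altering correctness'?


This describes the Liskov Substitution Principle (LSP)

Liskov Substitution Principle (LSP)


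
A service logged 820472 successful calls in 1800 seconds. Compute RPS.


Formula: throughput = requests / seconds
throughput = 820472 / 1800
throughput = 455.82 requests/second

455.82 requests/second


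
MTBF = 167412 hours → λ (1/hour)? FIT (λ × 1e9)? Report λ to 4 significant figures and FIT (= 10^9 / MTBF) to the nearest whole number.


Formula: λ = 1 / MTBF; FIT = λ × 1e9 = 1e9 / MTBF
λ = 1 / 167412 ≈ 5.973e-06 failures/hour
FIT = 1e9 / 167412 ≈ 5973 failures per 1e9 hours (nearest whole number)

λ = 5.973e-06 /h, FIT = 5973


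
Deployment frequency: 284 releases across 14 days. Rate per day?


Formula: deployments per day = releases / days
= 284 / 14
= 20.286 deploys/day
(equivalently, 142.0 deploys/week)

20.286 deploys/day


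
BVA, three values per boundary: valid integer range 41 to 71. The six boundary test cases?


Range: [41, 71]
Boundaries: just below min, min, min+1, max-1, max, just above max
Values: [40, 41, 42, 70, 71, 72]

[40, 41, 42, 70, 71, 72]


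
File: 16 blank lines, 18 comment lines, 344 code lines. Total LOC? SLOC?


Total LOC = blank + comment + code
Total LOC = 16 + 18 + 344 = 378
SLOC (source only) = code = 344

Total LOC: 378, SLOC: 344


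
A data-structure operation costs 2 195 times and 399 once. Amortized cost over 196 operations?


Formula: Amortized cost = Total cost / Operations
Total cost = (195 * 2) + (1 * 399)
Total cost = 390 + 399 = 789
Amortized = 789 / 196 = 4.0255

4.0255


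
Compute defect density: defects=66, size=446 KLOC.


Defect density = defects / KLOC
Defect density = 66 / 446
Defect density = 0.148 defects/KLOC

0.148 defects/KLOC


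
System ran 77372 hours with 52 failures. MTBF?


Formula: MTBF = Total operating time / Number of failures
MTBF = 77372 / 52
MTBF = 1487.92 hours

1487.92 hours


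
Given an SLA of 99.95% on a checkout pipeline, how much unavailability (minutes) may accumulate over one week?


Formula: allowed downtime = period * (100 - SLA) / 100
Period (week) = 10080 minutes
Unavailability fraction = (100 - 99.95) / 100
Allowed downtime = 10080 * (100 - 99.95) / 100
Allowed downtime = 5.04 minutes

5.04 minutes


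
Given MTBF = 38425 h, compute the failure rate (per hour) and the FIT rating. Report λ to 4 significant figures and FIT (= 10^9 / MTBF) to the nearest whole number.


Formula: λ = 1 / MTBF; FIT = λ × 1e9 = 1e9 / MTBF
λ = 1 / 38425 ≈ 2.602e-05 failures/hour
FIT = 1e9 / 38425 ≈ 26025 failures per 1e9 hours (nearest whole number)

λ = 2.602e-05 /h, FIT = 26025


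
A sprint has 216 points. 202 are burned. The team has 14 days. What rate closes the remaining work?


Formula: Required rate = Remaining points / Days left
Remaining = 216 - 202 = 14 points
Required rate = 14 / 14 = 1.0 points/day

1.0 points/day


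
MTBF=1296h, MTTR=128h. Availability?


Availability = MTBF / (MTBF + MTTR)
Availability = 1296 / (1296 + 128)
Availability = 1296 / 1424
Availability = 91.0112%

91.0112%


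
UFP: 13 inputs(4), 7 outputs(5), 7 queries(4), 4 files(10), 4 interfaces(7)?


UFP = EI*4 + EO*5 + EQ*4 + ILF*10 + EIF*7
UFP = 13*4 + 7*5 + 7*4 + 4*10 + 4*7
UFP = 52 + 35 + 28 + 40 + 28
UFP = 183

183


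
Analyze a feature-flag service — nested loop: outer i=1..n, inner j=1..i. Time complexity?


Reasoning: triangle: n(n+1)/2 ~ n^2/2
Complexity: O(n^2)

O(n^2)


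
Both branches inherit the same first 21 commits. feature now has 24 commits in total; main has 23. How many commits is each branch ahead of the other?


Common ancestor: commit #21
feature commits after divergence: 24 - 21 = 3
main commits after divergence: 23 - 21 = 2
feature is 3 commits ahead of main
main is 2 commits ahead of feature

feature ahead: 3, main ahead: 2


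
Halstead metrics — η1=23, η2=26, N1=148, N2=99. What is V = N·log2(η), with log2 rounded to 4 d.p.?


Formula: V = N * log2(η), where N = N1 + N2 and η = η1 + η2
η = 23 + 26 = 49
N = 148 + 99 = 247
log2(49) ≈ 5.6147
V = 247 * 5.6147 = 1386.83

1386.83


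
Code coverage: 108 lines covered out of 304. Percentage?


Coverage = covered / total * 100
Coverage = 108 / 304 * 100
Coverage = 35.53%

35.53%


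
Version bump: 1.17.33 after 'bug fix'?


Current: 1.17.33
Change category: 'bug fix' → patch bump
SemVer rule: patch bump → increment PATCH (MAJOR and MINOR unchanged)
New: 1.17.34

1.17.34


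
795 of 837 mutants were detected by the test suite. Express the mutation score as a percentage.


Mutation score = killed / total * 100
Mutation score = 795 / 837 * 100
Mutation score = 94.98%

94.98%


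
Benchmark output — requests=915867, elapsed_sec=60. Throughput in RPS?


Formula: throughput = requests / seconds
throughput = 915867 / 60
throughput = 15264.45 requests/second

15264.45 requests/second


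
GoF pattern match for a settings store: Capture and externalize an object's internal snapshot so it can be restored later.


This matches the Memento pattern

Memento


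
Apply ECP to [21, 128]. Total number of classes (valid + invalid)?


Valid range: [21, 128]
Class 1: x < 21 — invalid
Class 2: 21 ≤ x ≤ 128 — valid
Class 3: x > 128 — invalid
Total equivalence classes: 3

3 equivalence classes


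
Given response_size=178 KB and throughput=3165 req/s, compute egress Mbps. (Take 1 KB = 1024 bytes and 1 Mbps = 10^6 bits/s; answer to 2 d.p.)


Formula: Mbps = payload_bytes * RPS * 8 / 1e6
Payload per request = 178 KB = 178 * 1024 = 182272 bytes
Total bytes/sec = 182272 * 3165 = 576890880
Total bits/sec = 576890880 * 8 = 4615127040
Mbps = 4615127040 / 1e6 = 4615.13

4615.13 Mbps


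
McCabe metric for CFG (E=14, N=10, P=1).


Formula: V(G) = E - N + 2P
V(G) = 14 - 10 + 2*1
V(G) = 4 + 2
V(G) = 6

6


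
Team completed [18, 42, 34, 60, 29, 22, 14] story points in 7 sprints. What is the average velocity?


Formula: Avg velocity = Total points / Number of sprints
Points: [18, 42, 34, 60, 29, 22, 14]
Sum = 18 + 42 + 34 + 60 + 29 + 22 + 14 = 219
Avg velocity = 219 / 7 = 31.29 points/sprint

31.29 points/sprint


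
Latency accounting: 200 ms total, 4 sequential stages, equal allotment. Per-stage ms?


Formula: per_stage = total_budget / stages
per_stage = 200 / 4
per_stage = 50.0 ms

50.0 ms


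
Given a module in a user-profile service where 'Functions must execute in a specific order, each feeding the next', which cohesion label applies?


Reasoning: Output of one is input to next
Type: Sequential cohesion

Sequential cohesion


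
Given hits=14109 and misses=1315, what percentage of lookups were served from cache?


Formula: hit rate = hits / (hits + misses) * 100
hit rate = 14109 / (14109 + 1315) * 100
hit rate = 14109 / 15424 * 100
hit rate = 91.47%

91.47%


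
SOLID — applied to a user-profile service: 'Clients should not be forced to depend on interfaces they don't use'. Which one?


This describes the Interface Segregation Principle (ISP)

Interface Segregation Principle (ISP)


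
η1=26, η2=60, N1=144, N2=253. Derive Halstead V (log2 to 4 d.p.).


Formula: V = N * log2(η), where N = N1 + N2 and η = η1 + η2
η = 26 + 60 = 86
N = 144 + 253 = 397
log2(86) ≈ 6.4263
V = 397 * 6.4263 = 2551.24

2551.24


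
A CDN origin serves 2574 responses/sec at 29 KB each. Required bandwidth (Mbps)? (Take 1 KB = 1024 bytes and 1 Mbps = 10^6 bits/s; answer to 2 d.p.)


Formula: Mbps = payload_bytes * RPS * 8 / 1e6
Payload per request = 29 KB = 29 * 1024 = 29696 bytes
Total bytes/sec = 29696 * 2574 = 76437504
Total bits/sec = 76437504 * 8 = 611500032
Mbps = 611500032 / 1e6 = 611.5

611.5 Mbps


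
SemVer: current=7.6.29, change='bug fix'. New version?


Current: 7.6.29
Change category: 'bug fix' → patch bump
SemVer rule: patch bump → increment PATCH (MAJOR and MINOR unchanged)
New: 7.6.30

7.6.30


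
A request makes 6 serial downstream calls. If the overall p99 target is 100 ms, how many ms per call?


Formula: per_stage = total_budget / stages
per_stage = 100 / 6
per_stage = 16.67 ms

16.67 ms


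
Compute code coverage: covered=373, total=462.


Coverage = covered / total * 100
Coverage = 373 / 462 * 100
Coverage = 80.74%

80.74%


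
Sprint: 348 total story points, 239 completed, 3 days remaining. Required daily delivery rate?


Formula: Required rate = Remaining points / Days left
Remaining = 348 - 239 = 109 points
Required rate = 109 / 3 = 36.33 points/day

36.33 points/day


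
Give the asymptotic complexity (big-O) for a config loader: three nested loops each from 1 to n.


Reasoning: three levels of nesting over n
Complexity: O(n^3)

O(n^3)


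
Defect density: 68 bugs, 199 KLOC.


Defect density = defects / KLOC
Defect density = 68 / 199
Defect density = 0.342 defects/KLOC

0.342 defects/KLOC


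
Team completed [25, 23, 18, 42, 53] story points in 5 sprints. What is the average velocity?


Formula: Avg velocity = Total points / Number of sprints
Points: [25, 23, 18, 42, 53]
Sum = 25 + 23 + 18 + 42 + 53 = 161
Avg velocity = 161 / 5 = 32.2 points/sprint

32.2 points/sprint


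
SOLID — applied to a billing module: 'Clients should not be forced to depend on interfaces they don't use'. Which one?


This describes the Interface Segregation Principle (ISP)

Interface Segregation Principle (ISP)


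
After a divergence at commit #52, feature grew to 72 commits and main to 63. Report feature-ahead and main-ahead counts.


Common ancestor: commit #52
feature commits after divergence: 72 - 52 = 20
main commits after divergence: 63 - 52 = 11
feature is 20 commits ahead of main
main is 11 commits ahead of feature

feature ahead: 20, main ahead: 11


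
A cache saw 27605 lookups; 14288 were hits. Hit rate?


Formula: hit rate = hits / (hits + misses) * 100
hit rate = 14288 / (14288 + 13317) * 100
hit rate = 14288 / 27605 * 100
hit rate = 51.76%

51.76%


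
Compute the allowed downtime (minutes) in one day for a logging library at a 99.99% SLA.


Formula: allowed downtime = period * (100 - SLA) / 100
Period (day) = 1440 minutes
Unavailability fraction = (100 - 99.99) / 100
Allowed downtime = 1440 * (100 - 99.99) / 100
Allowed downtime = 0.144 minutes

0.144 minutes


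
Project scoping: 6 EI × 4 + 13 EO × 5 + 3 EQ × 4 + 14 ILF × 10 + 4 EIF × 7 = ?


UFP = EI*4 + EO*5 + EQ*4 + ILF*10 + EIF*7
UFP = 6*4 + 13*5 + 3*4 + 14*10 + 4*7
UFP = 24 + 65 + 12 + 140 + 28
UFP = 269

269


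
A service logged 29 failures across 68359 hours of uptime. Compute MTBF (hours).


Formula: MTBF = Total operating time / Number of failures
MTBF = 68359 / 29
MTBF = 2357.21 hours

2357.21 hours


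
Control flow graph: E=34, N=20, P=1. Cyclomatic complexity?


Formula: V(G) = E - N + 2P
V(G) = 34 - 20 + 2*1
V(G) = 14 + 2
V(G) = 16

16


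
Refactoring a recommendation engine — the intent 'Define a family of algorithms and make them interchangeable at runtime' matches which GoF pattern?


This matches the Strategy pattern

Strategy


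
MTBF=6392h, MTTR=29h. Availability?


Availability = MTBF / (MTBF + MTTR)
Availability = 6392 / (6392 + 29)
Availability = 6392 / 6421
Availability = 99.5484%

99.5484%


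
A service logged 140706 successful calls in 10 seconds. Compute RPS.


Formula: throughput = requests / seconds
throughput = 140706 / 10
throughput = 14070.6 requests/second

14070.6 requests/second


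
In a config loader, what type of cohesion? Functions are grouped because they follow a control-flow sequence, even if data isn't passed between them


Reasoning: Grouped by order of execution within a routine, not by data flow
Type: Procedural cohesion

Procedural cohesion


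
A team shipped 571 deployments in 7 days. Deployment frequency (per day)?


Formula: deployments per day = releases / days
= 571 / 7
= 81.571 deploys/day
(equivalently, 571.0 deploys/week)

81.571 deploys/day


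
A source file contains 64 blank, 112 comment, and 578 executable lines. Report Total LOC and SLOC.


Total LOC = blank + comment + code
Total LOC = 64 + 112 + 578 = 754
SLOC (source only) = code = 578

Total LOC: 754, SLOC: 578


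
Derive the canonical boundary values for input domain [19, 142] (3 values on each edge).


Range: [19, 142]
Boundaries: just below min, min, min+1, max-1, max, just above max
Values: [18, 19, 20, 141, 142, 143]

[18, 19, 20, 141, 142, 143]


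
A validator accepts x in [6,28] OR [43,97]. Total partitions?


Valid ranges: [6,28] and [43,97]
Class 1: x < 6 — invalid
Class 2: 6 ≤ x ≤ 28 — valid
Class 3: 28 < x < 43 — invalid (gap between ranges)
Class 4: 43 ≤ x ≤ 97 — valid
Class 5: x > 97 — invalid
Total equivalence classes: 5

5 equivalence classes


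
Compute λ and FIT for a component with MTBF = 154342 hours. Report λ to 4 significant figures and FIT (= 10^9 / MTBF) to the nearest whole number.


Formula: λ = 1 / MTBF; FIT = λ × 1e9 = 1e9 / MTBF
λ = 1 / 154342 ≈ 6.479e-06 failures/hour
FIT = 1e9 / 154342 ≈ 6479 failures per 1e9 hours (nearest whole number)

λ = 6.479e-06 /h, FIT = 6479


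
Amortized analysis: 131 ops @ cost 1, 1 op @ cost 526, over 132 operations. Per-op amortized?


Formula: Amortized cost = Total cost / Operations
Total cost = (131 * 1) + (1 * 526)
Total cost = 131 + 526 = 657
Amortized = 657 / 132 = 4.9773

4.9773


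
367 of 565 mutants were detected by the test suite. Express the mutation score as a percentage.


Mutation score = killed / total * 100
Mutation score = 367 / 565 * 100
Mutation score = 64.96%

64.96%


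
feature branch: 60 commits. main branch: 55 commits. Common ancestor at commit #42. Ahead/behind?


Common ancestor: commit #42
feature commits after divergence: 60 - 42 = 18
main commits after divergence: 55 - 42 = 13
feature is 18 commits ahead of main
main is 13 commits ahead of feature

feature ahead: 18, main ahead: 13


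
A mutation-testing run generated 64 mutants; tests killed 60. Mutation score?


Mutation score = killed / total * 100
Mutation score = 60 / 64 * 100
Mutation score = 93.75%

93.75%


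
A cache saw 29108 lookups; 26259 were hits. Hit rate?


Formula: hit rate = hits / (hits + misses) * 100
hit rate = 26259 / (26259 + 2849) * 100
hit rate = 26259 / 29108 * 100
hit rate = 90.21%

90.21%


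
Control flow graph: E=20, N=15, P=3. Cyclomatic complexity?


Formula: V(G) = E - N + 2P
V(G) = 20 - 15 + 2*3
V(G) = 5 + 6
V(G) = 11

11


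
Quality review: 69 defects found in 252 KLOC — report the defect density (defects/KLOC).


Defect density = defects / KLOC
Defect density = 69 / 252
Defect density = 0.274 defects/KLOC

0.274 defects/KLOC


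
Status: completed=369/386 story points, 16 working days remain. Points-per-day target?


Formula: Required rate = Remaining points / Days left
Remaining = 386 - 369 = 17 points
Required rate = 17 / 16 = 1.06 points/day

1.06 points/day


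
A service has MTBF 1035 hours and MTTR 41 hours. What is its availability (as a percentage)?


Availability = MTBF / (MTBF + MTTR)
Availability = 1035 / (1035 + 41)
Availability = 1035 / 1076
Availability = 96.1896%

96.1896%


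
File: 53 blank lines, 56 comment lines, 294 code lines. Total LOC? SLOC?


Total LOC = blank + comment + code
Total LOC = 53 + 56 + 294 = 403
SLOC (source only) = code = 294

Total LOC: 403, SLOC: 294


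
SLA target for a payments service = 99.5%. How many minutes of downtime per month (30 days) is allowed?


Formula: allowed downtime = period * (100 - SLA) / 100
Period (month (30 days)) = 43200 minutes
Unavailability fraction = (100 - 99.5) / 100
Allowed downtime = 43200 * (100 - 99.5) / 100
Allowed downtime = 216.0 minutes

216.0 minutes


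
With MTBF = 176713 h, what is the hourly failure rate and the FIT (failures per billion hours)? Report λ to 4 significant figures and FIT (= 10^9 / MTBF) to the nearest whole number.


Formula: λ = 1 / MTBF; FIT = λ × 1e9 = 1e9 / MTBF
λ = 1 / 176713 ≈ 5.659e-06 failures/hour
FIT = 1e9 / 176713 ≈ 5659 failures per 1e9 hours (nearest whole number)

λ = 5.659e-06 /h, FIT = 5659


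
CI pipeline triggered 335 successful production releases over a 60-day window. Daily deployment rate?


Formula: deployments per day = releases / days
= 335 / 60
= 5.583 deploys/day
(equivalently, 39.08 deploys/week)

5.583 deploys/day


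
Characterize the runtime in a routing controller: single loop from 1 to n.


Reasoning: one pass through n items
Complexity: O(n)

O(n)


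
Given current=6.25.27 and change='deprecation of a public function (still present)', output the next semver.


Current: 6.25.27
Change category: 'deprecation of a public function (still present)' → minor bump
SemVer rule: minor bump → increment MINOR, reset PATCH to 0 (MAJOR unchanged)
New: 6.26.0

6.26.0


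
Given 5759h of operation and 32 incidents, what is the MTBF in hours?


Formula: MTBF = Total operating time / Number of failures
MTBF = 5759 / 32
MTBF = 179.97 hours

179.97 hours


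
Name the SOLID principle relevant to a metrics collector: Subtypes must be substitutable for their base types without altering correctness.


This describes the Liskov Substitution Principle (LSP)

Liskov Substitution Principle (LSP)


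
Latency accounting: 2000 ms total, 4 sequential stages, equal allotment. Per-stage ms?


Formula: per_stage = total_budget / stages
per_stage = 2000 / 4
per_stage = 500.0 ms

500.0 ms


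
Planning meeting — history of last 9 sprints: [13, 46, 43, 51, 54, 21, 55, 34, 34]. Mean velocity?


Formula: Avg velocity = Total points / Number of sprints
Points: [13, 46, 43, 51, 54, 21, 55, 34, 34]
Sum = 13 + 46 + 43 + 51 + 54 + 21 + 55 + 34 + 34 = 351
Avg velocity = 351 / 9 = 39.0 points/sprint

39.0 points/sprint


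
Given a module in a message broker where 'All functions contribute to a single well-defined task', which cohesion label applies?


Reasoning: Best: single purpose
Type: Functional cohesion

Functional cohesion


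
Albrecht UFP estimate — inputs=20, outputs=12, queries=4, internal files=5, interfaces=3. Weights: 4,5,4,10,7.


UFP = EI*4 + EO*5 + EQ*4 + ILF*10 + EIF*7
UFP = 20*4 + 12*5 + 4*4 + 5*10 + 3*7
UFP = 80 + 60 + 16 + 50 + 21
UFP = 227

227


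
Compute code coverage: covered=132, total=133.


Coverage = covered / total * 100
Coverage = 132 / 133 * 100
Coverage = 99.25%

99.25%


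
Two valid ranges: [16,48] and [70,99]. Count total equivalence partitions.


Valid ranges: [16,48] and [70,99]
Class 1: x < 16 — invalid
Class 2: 16 ≤ x ≤ 48 — valid
Class 3: 48 < x < 70 — invalid (gap between ranges)
Class 4: 70 ≤ x ≤ 99 — valid
Class 5: x > 99 — invalid
Total equivalence classes: 5

5 equivalence classes


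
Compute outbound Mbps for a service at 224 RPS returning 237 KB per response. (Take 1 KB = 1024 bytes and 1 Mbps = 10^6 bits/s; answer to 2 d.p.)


Formula: Mbps = payload_bytes * RPS * 8 / 1e6
Payload per request = 237 KB = 237 * 1024 = 242688 bytes
Total bytes/sec = 242688 * 224 = 54362112
Total bits/sec = 54362112 * 8 = 434896896
Mbps = 434896896 / 1e6 = 434.9

434.9 Mbps


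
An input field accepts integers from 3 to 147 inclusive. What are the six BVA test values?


Range: [3, 147]
Boundaries: just below min, min, min+1, max-1, max, just above max
Values: [2, 3, 4, 146, 147, 148]

[2, 3, 4, 146, 147, 148]


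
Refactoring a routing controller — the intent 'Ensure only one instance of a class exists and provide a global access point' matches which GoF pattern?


This matches the Singleton pattern

Singleton


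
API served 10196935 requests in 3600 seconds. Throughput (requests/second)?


Formula: throughput = requests / seconds
throughput = 10196935 / 3600
throughput = 2832.48 requests/second

2832.48 requests/second


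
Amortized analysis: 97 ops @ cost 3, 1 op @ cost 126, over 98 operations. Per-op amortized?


Formula: Amortized cost = Total cost / Operations
Total cost = (97 * 3) + (1 * 126)
Total cost = 291 + 126 = 417
Amortized = 417 / 98 = 4.2551

4.2551


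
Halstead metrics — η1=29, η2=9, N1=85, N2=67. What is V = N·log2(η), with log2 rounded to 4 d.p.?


Formula: V = N * log2(η), where N = N1 + N2 and η = η1 + η2
η = 29 + 9 = 38
N = 85 + 67 = 152
log2(38) ≈ 5.2479
V = 152 * 5.2479 = 797.68

797.68


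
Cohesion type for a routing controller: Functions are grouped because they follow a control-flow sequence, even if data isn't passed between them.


Reasoning: Grouped by order of execution within a routine, not by data flow
Type: Procedural cohesion

Procedural cohesion


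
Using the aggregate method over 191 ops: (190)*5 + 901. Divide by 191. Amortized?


Formula: Amortized cost = Total cost / Operations
Total cost = (190 * 5) + (1 * 901)
Total cost = 950 + 901 = 1851
Amortized = 1851 / 191 = 9.6911

9.6911


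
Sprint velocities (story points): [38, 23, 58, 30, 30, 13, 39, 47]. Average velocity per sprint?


Formula: Avg velocity = Total points / Number of sprints
Points: [38, 23, 58, 30, 30, 13, 39, 47]
Sum = 38 + 23 + 58 + 30 + 30 + 13 + 39 + 47 = 278
Avg velocity = 278 / 8 = 34.75 points/sprint

34.75 points/sprint


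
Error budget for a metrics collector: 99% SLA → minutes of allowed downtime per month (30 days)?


Formula: allowed downtime = period * (100 - SLA) / 100
Period (month (30 days)) = 43200 minutes
Unavailability fraction = (100 - 99.0) / 100
Allowed downtime = 43200 * (100 - 99.0) / 100
Allowed downtime = 432.0 minutes

432.0 minutes


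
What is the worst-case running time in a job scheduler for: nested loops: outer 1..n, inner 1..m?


Reasoning: product of independent bounds
Complexity: O(n*m)

O(n*m)


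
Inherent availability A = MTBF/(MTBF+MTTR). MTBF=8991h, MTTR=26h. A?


Availability = MTBF / (MTBF + MTTR)
Availability = 8991 / (8991 + 26)
Availability = 8991 / 9017
Availability = 99.7117%

99.7117%


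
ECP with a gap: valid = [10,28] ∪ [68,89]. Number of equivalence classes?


Valid ranges: [10,28] and [68,89]
Class 1: x < 10 — invalid
Class 2: 10 ≤ x ≤ 28 — valid
Class 3: 28 < x < 68 — invalid (gap between ranges)
Class 4: 68 ≤ x ≤ 89 — valid
Class 5: x > 89 — invalid
Total equivalence classes: 5

5 equivalence classes


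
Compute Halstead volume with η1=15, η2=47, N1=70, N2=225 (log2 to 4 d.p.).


Formula: V = N * log2(η), where N = N1 + N2 and η = η1 + η2
η = 15 + 47 = 62
N = 70 + 225 = 295
log2(62) ≈ 5.9542
V = 295 * 5.9542 = 1756.49

1756.49


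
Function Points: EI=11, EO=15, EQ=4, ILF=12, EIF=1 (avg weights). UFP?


UFP = EI*4 + EO*5 + EQ*4 + ILF*10 + EIF*7
UFP = 11*4 + 15*5 + 4*4 + 12*10 + 1*7
UFP = 44 + 75 + 16 + 120 + 7
UFP = 262

262


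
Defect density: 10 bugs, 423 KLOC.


Defect density = defects / KLOC
Defect density = 10 / 423
Defect density = 0.024 defects/KLOC

0.024 defects/KLOC


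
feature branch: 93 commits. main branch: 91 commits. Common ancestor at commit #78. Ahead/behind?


Common ancestor: commit #78
feature commits after divergence: 93 - 78 = 15
main commits after divergence: 91 - 78 = 13
feature is 15 commits ahead of main
main is 13 commits ahead of feature

feature ahead: 15, main ahead: 13


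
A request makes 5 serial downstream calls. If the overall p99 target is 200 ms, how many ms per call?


Formula: per_stage = total_budget / stages
per_stage = 200 / 5
per_stage = 40.0 ms

40.0 ms


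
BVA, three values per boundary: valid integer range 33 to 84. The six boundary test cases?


Range: [33, 84]
Boundaries: just below min, min, min+1, max-1, max, just above max
Values: [32, 33, 34, 83, 84, 85]

[32, 33, 34, 83, 84, 85]


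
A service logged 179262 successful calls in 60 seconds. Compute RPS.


Formula: throughput = requests / seconds
throughput = 179262 / 60
throughput = 2987.7 requests/second

2987.7 requests/second


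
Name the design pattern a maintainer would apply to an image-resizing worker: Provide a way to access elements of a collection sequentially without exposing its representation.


This matches the Iterator pattern

Iterator


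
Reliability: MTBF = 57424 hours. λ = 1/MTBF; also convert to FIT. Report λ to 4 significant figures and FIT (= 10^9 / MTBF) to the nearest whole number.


Formula: λ = 1 / MTBF; FIT = λ × 1e9 = 1e9 / MTBF
λ = 1 / 57424 ≈ 1.741e-05 failures/hour
FIT = 1e9 / 57424 ≈ 17414 failures per 1e9 hours (nearest whole number)

λ = 1.741e-05 /h, FIT = 17414


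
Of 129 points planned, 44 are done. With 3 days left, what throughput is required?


Formula: Required rate = Remaining points / Days left
Remaining = 129 - 44 = 85 points
Required rate = 85 / 3 = 28.33 points/day

28.33 points/day


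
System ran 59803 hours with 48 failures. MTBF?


Formula: MTBF = Total operating time / Number of failures
MTBF = 59803 / 48
MTBF = 1245.9 hours

1245.9 hours


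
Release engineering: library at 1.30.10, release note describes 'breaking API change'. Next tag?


Current: 1.30.10
Change category: 'breaking API change' → major bump
SemVer rule: major bump → increment MAJOR, reset MINOR and PATCH to 0
New: 2.0.0

2.0.0


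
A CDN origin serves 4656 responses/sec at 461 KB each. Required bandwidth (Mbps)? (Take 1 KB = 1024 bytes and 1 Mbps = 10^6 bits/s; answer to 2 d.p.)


Formula: Mbps = payload_bytes * RPS * 8 / 1e6
Payload per request = 461 KB = 461 * 1024 = 472064 bytes
Total bytes/sec = 472064 * 4656 = 2197929984
Total bits/sec = 2197929984 * 8 = 17583439872
Mbps = 17583439872 / 1e6 = 17583.44

17583.44 Mbps


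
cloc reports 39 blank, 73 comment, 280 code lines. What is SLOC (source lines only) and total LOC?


Total LOC = blank + comment + code
Total LOC = 39 + 73 + 280 = 392
SLOC (source only) = code = 280

Total LOC: 392, SLOC: 280


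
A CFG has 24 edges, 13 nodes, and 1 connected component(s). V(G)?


Formula: V(G) = E - N + 2P
V(G) = 24 - 13 + 2*1
V(G) = 11 + 2
V(G) = 13

13


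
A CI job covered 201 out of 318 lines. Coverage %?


Coverage = covered / total * 100
Coverage = 201 / 318 * 100
Coverage = 63.21%

63.21%


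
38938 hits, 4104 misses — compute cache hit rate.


Formula: hit rate = hits / (hits + misses) * 100
hit rate = 38938 / (38938 + 4104) * 100
hit rate = 38938 / 43042 * 100
hit rate = 90.47%

90.47%


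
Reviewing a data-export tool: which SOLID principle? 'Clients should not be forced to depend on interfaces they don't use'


This describes the Interface Segregation Principle (ISP)

Interface Segregation Principle (ISP)


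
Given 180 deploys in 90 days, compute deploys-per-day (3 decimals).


Formula: deployments per day = releases / days
= 180 / 90
= 2.0 deploys/day
(equivalently, 14.0 deploys/week)

2.0 deploys/day


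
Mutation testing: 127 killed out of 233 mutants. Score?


Mutation score = killed / total * 100
Mutation score = 127 / 233 * 100
Mutation score = 54.51%

54.51%


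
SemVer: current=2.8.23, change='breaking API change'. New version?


Current: 2.8.23
Change category: 'breaking API change' → major bump
SemVer rule: major bump → increment MAJOR, reset MINOR and PATCH to 0
New: 3.0.0

3.0.0


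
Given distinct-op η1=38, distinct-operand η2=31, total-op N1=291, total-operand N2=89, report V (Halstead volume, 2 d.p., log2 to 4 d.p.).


Formula: V = N * log2(η), where N = N1 + N2 and η = η1 + η2
η = 38 + 31 = 69
N = 291 + 89 = 380
log2(69) ≈ 6.1085
V = 380 * 6.1085 = 2321.23

2321.23


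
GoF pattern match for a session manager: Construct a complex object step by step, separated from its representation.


This matches the Builder pattern

Builder


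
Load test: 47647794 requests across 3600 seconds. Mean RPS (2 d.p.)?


Formula: throughput = requests / seconds
throughput = 47647794 / 3600
throughput = 13235.5 requests/second

13235.5 requests/second


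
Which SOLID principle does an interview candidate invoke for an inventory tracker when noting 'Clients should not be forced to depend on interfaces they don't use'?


This describes the Interface Segregation Principle (ISP)

Interface Segregation Principle (ISP)


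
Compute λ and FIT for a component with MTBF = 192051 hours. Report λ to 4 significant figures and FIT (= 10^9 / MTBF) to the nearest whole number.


Formula: λ = 1 / MTBF; FIT = λ × 1e9 = 1e9 / MTBF
λ = 1 / 192051 ≈ 5.207e-06 failures/hour
FIT = 1e9 / 192051 ≈ 5207 failures per 1e9 hours (nearest whole number)

λ = 5.207e-06 /h, FIT = 5207


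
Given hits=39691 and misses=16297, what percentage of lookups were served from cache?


Formula: hit rate = hits / (hits + misses) * 100
hit rate = 39691 / (39691 + 16297) * 100
hit rate = 39691 / 55988 * 100
hit rate = 70.89%

70.89%


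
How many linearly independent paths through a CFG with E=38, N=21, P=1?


Formula: V(G) = E - N + 2P
V(G) = 38 - 21 + 2*1
V(G) = 17 + 2
V(G) = 19

19


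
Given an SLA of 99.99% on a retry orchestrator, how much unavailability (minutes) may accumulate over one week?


Formula: allowed downtime = period * (100 - SLA) / 100
Period (week) = 10080 minutes
Unavailability fraction = (100 - 99.99) / 100
Allowed downtime = 10080 * (100 - 99.99) / 100
Allowed downtime = 1.008 minutes

1.008 minutes


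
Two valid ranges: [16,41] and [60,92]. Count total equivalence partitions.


Valid ranges: [16,41] and [60,92]
Class 1: x < 16 — invalid
Class 2: 16 ≤ x ≤ 41 — valid
Class 3: 41 < x < 60 — invalid (gap between ranges)
Class 4: 60 ≤ x ≤ 92 — valid
Class 5: x > 92 — invalid
Total equivalence classes: 5

5 equivalence classes


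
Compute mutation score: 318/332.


Mutation score = killed / total * 100
Mutation score = 318 / 332 * 100
Mutation score = 95.78%

95.78%


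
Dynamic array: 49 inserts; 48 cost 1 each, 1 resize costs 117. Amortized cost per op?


Formula: Amortized cost = Total cost / Operations
Total cost = (48 * 1) + (1 * 117)
Total cost = 48 + 117 = 165
Amortized = 165 / 49 = 3.3673

3.3673


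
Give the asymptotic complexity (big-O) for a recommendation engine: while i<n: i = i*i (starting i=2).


Reasoning: squaring drives double-exponential growth; iterations ~ log log n
Complexity: O(log log n)

O(log log n)


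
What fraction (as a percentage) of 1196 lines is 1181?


Coverage = covered / total * 100
Coverage = 1181 / 1196 * 100
Coverage = 98.75%

98.75%


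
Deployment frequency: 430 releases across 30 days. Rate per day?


Formula: deployments per day = releases / days
= 430 / 30
= 14.333 deploys/day
(equivalently, 100.33 deploys/week)

14.333 deploys/day


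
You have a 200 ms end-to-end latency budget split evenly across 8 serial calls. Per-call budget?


Formula: per_stage = total_budget / stages
per_stage = 200 / 8
per_stage = 25.0 ms

25.0 ms


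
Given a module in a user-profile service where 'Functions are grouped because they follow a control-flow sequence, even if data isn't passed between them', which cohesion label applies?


Reasoning: Grouped by order of execution within a routine, not by data flow
Type: Procedural cohesion

Procedural cohesion


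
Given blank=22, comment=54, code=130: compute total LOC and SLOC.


Total LOC = blank + comment + code
Total LOC = 22 + 54 + 130 = 206
SLOC (source only) = code = 130

Total LOC: 206, SLOC: 130


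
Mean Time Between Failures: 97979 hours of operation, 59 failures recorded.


Formula: MTBF = Total operating time / Number of failures
MTBF = 97979 / 59
MTBF = 1660.66 hours

1660.66 hours


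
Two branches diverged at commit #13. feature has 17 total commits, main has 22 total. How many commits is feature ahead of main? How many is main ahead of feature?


Common ancestor: commit #13
feature commits after divergence: 17 - 13 = 4
main commits after divergence: 22 - 13 = 9
feature is 4 commits ahead of main
main is 9 commits ahead of feature

feature ahead: 4, main ahead: 9


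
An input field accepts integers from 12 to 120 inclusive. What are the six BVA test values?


Range: [12, 120]
Boundaries: just below min, min, min+1, max-1, max, just above max
Values: [11, 12, 13, 119, 120, 121]

[11, 12, 13, 119, 120, 121]


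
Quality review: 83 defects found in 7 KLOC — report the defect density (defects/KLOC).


Defect density = defects / KLOC
Defect density = 83 / 7
Defect density = 11.857 defects/KLOC

11.857 defects/KLOC
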